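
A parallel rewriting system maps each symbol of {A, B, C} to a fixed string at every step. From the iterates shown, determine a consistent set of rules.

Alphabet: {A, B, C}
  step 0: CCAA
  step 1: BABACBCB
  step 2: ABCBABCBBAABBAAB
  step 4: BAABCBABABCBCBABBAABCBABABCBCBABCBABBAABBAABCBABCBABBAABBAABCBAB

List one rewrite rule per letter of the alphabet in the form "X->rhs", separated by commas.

A->CB, B->AB, C->BA

  step 1 ⇒ step 2: BABACBCB ⇒ AB·CB·AB·CB·BA·AB·BA·AB
    A ↦ CB
    B ↦ AB
    C ↦ BA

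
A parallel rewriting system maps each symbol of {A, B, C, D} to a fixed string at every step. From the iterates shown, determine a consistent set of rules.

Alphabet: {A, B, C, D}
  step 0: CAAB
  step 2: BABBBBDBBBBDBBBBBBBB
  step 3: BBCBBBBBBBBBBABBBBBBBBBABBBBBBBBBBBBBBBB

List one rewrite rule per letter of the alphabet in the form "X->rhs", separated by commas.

A->CB, B->BB, C->DBB, D->BA

  step 2 ⇒ step 3: BABBBBDBBBBDBBBBBBBB ⇒ BB·CB·BB·BB·BB·BB·BA·BB·BB·BB·BB·BA·BB·BB·BB·BB·BB·BB·BB·BB
    A ↦ CB
    B ↦ BB
    D ↦ BA
    C ↦ DBB  (constrained at step 0)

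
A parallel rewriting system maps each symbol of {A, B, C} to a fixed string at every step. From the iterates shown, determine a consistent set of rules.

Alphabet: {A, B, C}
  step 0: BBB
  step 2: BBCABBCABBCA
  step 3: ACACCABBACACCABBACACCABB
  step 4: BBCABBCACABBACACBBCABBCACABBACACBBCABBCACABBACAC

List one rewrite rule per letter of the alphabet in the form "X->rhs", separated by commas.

A->BB, B->AC, C->CA

  step 3 ⇒ step 4: ACACCABBACACCABBACACCABB ⇒ BB·CA·BB·CA·CA·BB·AC·AC·BB·CA·BB·CA·CA·BB·AC·AC·BB·CA·BB·CA·CA·BB·AC·AC
    A ↦ BB
    B ↦ AC
    C ↦ CA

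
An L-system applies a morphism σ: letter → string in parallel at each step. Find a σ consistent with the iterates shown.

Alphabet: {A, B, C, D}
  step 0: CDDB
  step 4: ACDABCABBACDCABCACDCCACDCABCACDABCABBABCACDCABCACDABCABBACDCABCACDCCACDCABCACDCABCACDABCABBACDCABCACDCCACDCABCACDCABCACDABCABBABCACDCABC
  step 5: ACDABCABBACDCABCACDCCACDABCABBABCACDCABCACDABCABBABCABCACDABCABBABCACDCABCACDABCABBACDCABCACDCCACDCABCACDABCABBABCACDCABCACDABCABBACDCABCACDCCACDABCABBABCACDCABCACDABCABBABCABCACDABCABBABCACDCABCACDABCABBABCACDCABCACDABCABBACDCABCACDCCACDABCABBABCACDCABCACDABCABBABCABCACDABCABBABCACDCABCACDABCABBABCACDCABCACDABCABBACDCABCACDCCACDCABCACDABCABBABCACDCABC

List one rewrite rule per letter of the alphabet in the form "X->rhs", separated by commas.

A->ACD, B->C, C->ABC, D->ABB

  step 4 ⇒ step 5: ACDABCABBACDCABCACDCCACDCABCACDABCABBABCACDCABCACDABCABBACDCABCACDCCACDCABCACDCABCACDABCABBACDCABCACDCCACDCABCACDCABCACDABCABBABCACDCABC ⇒ ACD·ABC·ABB·ACD·C·ABC·ACD·C·C·ACD·ABC·ABB·ABC·ACD·C·ABC·ACD·ABC·ABB·ABC·ABC·ACD·ABC·ABB·ABC·ACD·C·ABC·ACD·ABC·ABB·ACD·C·ABC·ACD·C·C·ACD·C·ABC·ACD·ABC·ABB·ABC·ACD·C·ABC·ACD·ABC·ABB·ACD·C·ABC·ACD·C·C·ACD·ABC·ABB·ABC·ACD·C·ABC·ACD·ABC·ABB·ABC·ABC·ACD·ABC·ABB·ABC·ACD·C·ABC·ACD·ABC·ABB·ABC·ACD·C·ABC·ACD·ABC·ABB·ACD·C·ABC·ACD·C·C·ACD·ABC·ABB·ABC·ACD·C·ABC·ACD·ABC·ABB·ABC·ABC·ACD·ABC·ABB·ABC·ACD·C·ABC·ACD·ABC·ABB·ABC·ACD·C·ABC·ACD·ABC·ABB·ACD·C·ABC·ACD·C·C·ACD·C·ABC·ACD·ABC·ABB·ABC·ACD·C·ABC
    A ↦ ACD
    B ↦ C
    C ↦ ABC
    D ↦ ABB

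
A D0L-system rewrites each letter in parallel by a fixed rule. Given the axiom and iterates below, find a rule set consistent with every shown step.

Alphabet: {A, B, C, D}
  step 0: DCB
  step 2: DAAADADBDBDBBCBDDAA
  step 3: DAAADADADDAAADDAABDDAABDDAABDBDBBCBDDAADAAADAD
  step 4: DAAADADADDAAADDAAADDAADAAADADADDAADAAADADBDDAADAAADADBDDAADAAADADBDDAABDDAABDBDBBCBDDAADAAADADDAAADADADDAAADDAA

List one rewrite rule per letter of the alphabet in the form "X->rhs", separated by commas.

A->AD, B->BD, C->BBC, D->DAA

  step 3 ⇒ step 4: DAAADADADDAAADDAABDDAABDDAABDBDBBCBDDAADAAADAD ⇒ DAA·AD·AD·AD·DAA·AD·DAA·AD·DAA·DAA·AD·AD·AD·DAA·DAA·AD·AD·BD·DAA·DAA·AD·AD·BD·DAA·DAA·AD·AD·BD·DAA·BD·DAA·BD·BD·BBC·BD·DAA·DAA·AD·AD·DAA·AD·AD·AD·DAA·AD·DAA
    A ↦ AD
    B ↦ BD
    C ↦ BBC
    D ↦ DAA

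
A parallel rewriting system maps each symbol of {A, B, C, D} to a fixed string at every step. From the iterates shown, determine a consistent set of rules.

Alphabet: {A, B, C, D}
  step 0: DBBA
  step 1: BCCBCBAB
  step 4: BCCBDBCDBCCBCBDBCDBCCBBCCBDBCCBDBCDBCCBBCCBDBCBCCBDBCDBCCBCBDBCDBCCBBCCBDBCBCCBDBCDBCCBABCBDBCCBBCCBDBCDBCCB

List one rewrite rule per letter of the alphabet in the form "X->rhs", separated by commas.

A->AB, B->CB, C->DBC, D->BC

  step 0 ⇒ step 1: DBBA ⇒ BC·CB·CB·AB
    A ↦ AB
    B ↦ CB
    D ↦ BC
    C ↦ DBC  (constrained at step 1)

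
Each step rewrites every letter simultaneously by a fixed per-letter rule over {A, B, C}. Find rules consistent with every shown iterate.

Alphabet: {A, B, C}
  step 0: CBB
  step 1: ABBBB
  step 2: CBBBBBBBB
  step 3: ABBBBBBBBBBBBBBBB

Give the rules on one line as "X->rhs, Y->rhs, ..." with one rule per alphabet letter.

A->C, B->BB, C->A

  step 2 ⇒ step 3: CBBBBBBBB ⇒ A·BB·BB·BB·BB·BB·BB·BB·BB
    B ↦ BB
    C ↦ A
  step 1 ⇒ step 2: ABBBB ⇒ C·BB·BB·BB·BB
    A ↦ C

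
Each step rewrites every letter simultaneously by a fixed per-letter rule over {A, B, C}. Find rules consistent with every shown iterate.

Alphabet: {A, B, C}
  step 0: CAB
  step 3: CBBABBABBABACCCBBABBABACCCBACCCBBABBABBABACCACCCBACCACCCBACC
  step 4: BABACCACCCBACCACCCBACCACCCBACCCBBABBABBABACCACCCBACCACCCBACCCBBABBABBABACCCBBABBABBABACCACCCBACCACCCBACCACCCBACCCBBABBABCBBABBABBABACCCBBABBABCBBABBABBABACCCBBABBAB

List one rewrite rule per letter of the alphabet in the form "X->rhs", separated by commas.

  step 3 ⇒ step 4: CBBABBABBABACCCBBABBABACCCBACCCBBABBABBABACCACCCBACCACCCBACC ⇒ BAB·ACC·ACC·CB·ACC·ACC·CB·ACC·ACC·CB·ACC·CB·BAB·BAB·BAB·ACC·ACC·CB·ACC·ACC·CB·ACC·CB·BAB·BAB·BAB·ACC·CB·BAB·BAB·BAB·ACC·ACC·CB·ACC·ACC·CB·ACC·ACC·CB·ACC·CB·BAB·BAB·CB·BAB·BAB·BAB·ACC·CB·BAB·BAB·CB·BAB·BAB·BAB·ACC·CB·BAB·BAB
    A ↦ CB
    B ↦ ACC
    C ↦ BAB

A->CB, B->ACC, C->BAB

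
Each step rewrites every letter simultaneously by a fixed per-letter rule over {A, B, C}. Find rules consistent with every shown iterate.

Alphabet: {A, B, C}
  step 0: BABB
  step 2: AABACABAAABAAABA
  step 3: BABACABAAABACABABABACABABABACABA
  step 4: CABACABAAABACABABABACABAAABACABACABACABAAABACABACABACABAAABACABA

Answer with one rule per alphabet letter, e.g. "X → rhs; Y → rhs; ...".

A->BA, B->CA, C->AA

  step 3 ⇒ step 4: BABACABAAABACABABABACABABABACABA ⇒ CA·BA·CA·BA·AA·BA·CA·BA·BA·BA·CA·BA·AA·BA·CA·BA·CA·BA·CA·BA·AA·BA·CA·BA·CA·BA·CA·BA·AA·BA·CA·BA
    A ↦ BA
    B ↦ CA
    C ↦ AA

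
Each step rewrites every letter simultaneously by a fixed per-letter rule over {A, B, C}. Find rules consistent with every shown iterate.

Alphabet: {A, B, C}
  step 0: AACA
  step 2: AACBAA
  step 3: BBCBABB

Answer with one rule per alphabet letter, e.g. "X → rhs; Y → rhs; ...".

A->B, B->A, C->CB

  step 2 ⇒ step 3: AACBAA ⇒ B·B·CB·A·B·B
    A ↦ B
    B ↦ A
    C ↦ CB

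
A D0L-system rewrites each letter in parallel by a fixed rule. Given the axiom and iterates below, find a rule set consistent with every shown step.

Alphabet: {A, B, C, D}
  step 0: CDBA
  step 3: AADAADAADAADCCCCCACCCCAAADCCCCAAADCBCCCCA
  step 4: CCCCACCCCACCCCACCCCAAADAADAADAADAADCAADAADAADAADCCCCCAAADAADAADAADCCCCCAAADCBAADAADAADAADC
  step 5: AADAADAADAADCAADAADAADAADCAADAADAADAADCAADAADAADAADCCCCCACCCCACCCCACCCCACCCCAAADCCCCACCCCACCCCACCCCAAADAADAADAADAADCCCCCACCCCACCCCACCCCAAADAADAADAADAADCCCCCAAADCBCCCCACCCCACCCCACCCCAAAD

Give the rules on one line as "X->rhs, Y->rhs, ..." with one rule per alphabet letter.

  step 4 ⇒ step 5: CCCCACCCCACCCCACCCCAAADAADAADAADAADCAADAADAADAADCCCCCAAADAADAADAADCCCCCAAADCBAADAADAADAADC ⇒ AAD·AAD·AAD·AAD·C·AAD·AAD·AAD·AAD·C·AAD·AAD·AAD·AAD·C·AAD·AAD·AAD·AAD·C·C·C·CCA·C·C·CCA·C·C·CCA·C·C·CCA·C·C·CCA·AAD·C·C·CCA·C·C·CCA·C·C·CCA·C·C·CCA·AAD·AAD·AAD·AAD·AAD·C·C·C·CCA·C·C·CCA·C·C·CCA·C·C·CCA·AAD·AAD·AAD·AAD·AAD·C·C·C·CCA·AAD·CB·C·C·CCA·C·C·CCA·C·C·CCA·C·C·CCA·AAD
    A ↦ C
    B ↦ CB
    C ↦ AAD
    D ↦ CCA

A->C, B->CB, C->AAD, D->CCA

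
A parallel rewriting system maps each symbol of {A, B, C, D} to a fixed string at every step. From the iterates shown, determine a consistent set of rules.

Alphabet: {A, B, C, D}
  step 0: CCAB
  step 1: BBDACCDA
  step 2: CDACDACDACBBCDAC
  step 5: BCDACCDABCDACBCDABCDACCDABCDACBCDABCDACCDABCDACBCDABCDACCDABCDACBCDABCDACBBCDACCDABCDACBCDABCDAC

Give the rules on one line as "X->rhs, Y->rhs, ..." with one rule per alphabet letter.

A->DAC, B->CDA, C->B, D->C

  step 1 ⇒ step 2: BBDACCDA ⇒ CDA·CDA·C·DAC·B·B·C·DAC
    A ↦ DAC
    B ↦ CDA
    C ↦ B
    D ↦ C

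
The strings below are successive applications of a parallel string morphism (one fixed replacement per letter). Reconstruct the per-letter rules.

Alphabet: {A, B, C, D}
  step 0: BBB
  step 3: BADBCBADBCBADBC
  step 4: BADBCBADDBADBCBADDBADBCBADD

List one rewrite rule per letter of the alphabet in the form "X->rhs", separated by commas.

A->D, B->BA, C->DD, D->BC

  step 3 ⇒ step 4: BADBCBADBCBADBC ⇒ BA·D·BC·BA·DD·BA·D·BC·BA·DD·BA·D·BC·BA·DD
    A ↦ D
    B ↦ BA
    C ↦ DD
    D ↦ BC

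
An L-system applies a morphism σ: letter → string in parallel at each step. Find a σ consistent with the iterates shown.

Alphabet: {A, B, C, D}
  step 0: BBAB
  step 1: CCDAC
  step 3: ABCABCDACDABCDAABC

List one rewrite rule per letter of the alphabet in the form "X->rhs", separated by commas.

  step 0 ⇒ step 1: BBAB ⇒ C·C·DA·C
    A ↦ DA
    B ↦ C
    C ↦ D  (constrained at step 1)
    D ↦ ABC  (constrained at step 1)

A->DA, B->C, C->D, D->ABC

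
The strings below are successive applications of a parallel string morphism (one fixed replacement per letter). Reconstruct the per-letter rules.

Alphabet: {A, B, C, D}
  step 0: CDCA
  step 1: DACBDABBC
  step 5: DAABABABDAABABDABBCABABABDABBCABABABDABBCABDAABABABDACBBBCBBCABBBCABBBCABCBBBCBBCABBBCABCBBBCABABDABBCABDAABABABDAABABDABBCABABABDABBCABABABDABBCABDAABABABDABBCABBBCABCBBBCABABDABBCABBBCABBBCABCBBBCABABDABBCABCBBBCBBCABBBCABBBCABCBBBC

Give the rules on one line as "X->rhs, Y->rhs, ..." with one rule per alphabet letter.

  step 0 ⇒ step 1: CDCA ⇒ DA·CB·DA·BBC
    A ↦ BBC
    C ↦ DA
    D ↦ CB
    B ↦ AB  (constrained at step 1)

A->BBC, B->AB, C->DA, D->CB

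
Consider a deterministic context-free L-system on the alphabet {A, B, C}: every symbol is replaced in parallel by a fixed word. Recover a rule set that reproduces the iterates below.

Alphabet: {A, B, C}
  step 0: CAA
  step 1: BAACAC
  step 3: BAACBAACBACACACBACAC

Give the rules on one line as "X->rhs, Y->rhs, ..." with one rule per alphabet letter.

  step 0 ⇒ step 1: CAA ⇒ BA·AC·AC
    A ↦ AC
    C ↦ BA
    B ↦ C  (constrained at step 1)

A->AC, B->C, C->BA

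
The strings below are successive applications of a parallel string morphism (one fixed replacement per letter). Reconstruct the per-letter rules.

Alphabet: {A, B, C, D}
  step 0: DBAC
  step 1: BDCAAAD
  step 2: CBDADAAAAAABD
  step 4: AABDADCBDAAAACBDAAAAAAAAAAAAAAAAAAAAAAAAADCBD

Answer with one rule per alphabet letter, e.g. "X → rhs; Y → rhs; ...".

  step 1 ⇒ step 2: BDCAAAD ⇒ C·BD·AD·AA·AA·AA·BD
    A ↦ AA
    B ↦ C
    C ↦ AD
    D ↦ BD

A->AA, B->C, C->AD, D->BD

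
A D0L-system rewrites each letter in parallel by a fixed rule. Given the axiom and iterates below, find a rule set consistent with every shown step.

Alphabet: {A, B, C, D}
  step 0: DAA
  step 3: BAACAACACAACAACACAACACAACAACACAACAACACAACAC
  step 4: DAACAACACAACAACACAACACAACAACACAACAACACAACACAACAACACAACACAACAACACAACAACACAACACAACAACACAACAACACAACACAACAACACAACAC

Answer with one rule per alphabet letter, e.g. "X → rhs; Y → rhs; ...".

  step 3 ⇒ step 4: BAACAACACAACAACACAACACAACAACACAACAACACAACAC ⇒ D·AAC·AAC·AC·AAC·AAC·AC·AAC·AC·AAC·AAC·AC·AAC·AAC·AC·AAC·AC·AAC·AAC·AC·AAC·AC·AAC·AAC·AC·AAC·AAC·AC·AAC·AC·AAC·AAC·AC·AAC·AAC·AC·AAC·AC·AAC·AAC·AC·AAC·AC
    A ↦ AAC
    B ↦ D
    C ↦ AC
    D ↦ B  (constrained at step 0)

A->AAC, B->D, C->AC, D->B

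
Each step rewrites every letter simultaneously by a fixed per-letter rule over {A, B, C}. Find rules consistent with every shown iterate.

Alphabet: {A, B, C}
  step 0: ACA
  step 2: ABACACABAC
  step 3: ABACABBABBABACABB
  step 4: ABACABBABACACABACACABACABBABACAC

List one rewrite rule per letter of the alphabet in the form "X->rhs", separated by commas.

A->AB, B->AC, C->B

  step 3 ⇒ step 4: ABACABBABBABACABB ⇒ AB·AC·AB·B·AB·AC·AC·AB·AC·AC·AB·AC·AB·B·AB·AC·AC
    A ↦ AB
    B ↦ AC
    C ↦ B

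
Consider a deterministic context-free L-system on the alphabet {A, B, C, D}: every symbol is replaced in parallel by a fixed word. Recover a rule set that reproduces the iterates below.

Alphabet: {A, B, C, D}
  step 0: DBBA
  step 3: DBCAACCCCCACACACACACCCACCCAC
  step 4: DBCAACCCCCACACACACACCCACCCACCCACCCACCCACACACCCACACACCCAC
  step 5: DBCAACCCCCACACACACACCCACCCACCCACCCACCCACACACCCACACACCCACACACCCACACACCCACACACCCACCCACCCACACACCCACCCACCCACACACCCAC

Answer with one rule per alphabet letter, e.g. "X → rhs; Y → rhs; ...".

A->CC, B->A, C->AC, D->DBC

  step 4 ⇒ step 5: DBCAACCCCCACACACACACCCACCCACCCACCCACCCACACACCCACACACCCAC ⇒ DBC·A·AC·CC·CC·AC·AC·AC·AC·AC·CC·AC·CC·AC·CC·AC·CC·AC·CC·AC·AC·AC·CC·AC·AC·AC·CC·AC·AC·AC·CC·AC·AC·AC·CC·AC·AC·AC·CC·AC·CC·AC·CC·AC·AC·AC·CC·AC·CC·AC·CC·AC·AC·AC·CC·AC
    A ↦ CC
    B ↦ A
    C ↦ AC
    D ↦ DBC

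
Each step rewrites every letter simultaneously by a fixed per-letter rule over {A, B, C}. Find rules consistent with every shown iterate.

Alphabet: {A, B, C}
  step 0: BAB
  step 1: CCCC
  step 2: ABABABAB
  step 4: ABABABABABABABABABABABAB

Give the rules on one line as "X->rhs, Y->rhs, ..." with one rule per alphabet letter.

A->CC, B->C, C->AB

  step 1 ⇒ step 2: CCCC ⇒ AB·AB·AB·AB
    C ↦ AB
  step 0 ⇒ step 1: BAB ⇒ C·CC·C
    A ↦ CC
  step 0 ⇒ step 1: BAB ⇒ C·CC·C
    B ↦ C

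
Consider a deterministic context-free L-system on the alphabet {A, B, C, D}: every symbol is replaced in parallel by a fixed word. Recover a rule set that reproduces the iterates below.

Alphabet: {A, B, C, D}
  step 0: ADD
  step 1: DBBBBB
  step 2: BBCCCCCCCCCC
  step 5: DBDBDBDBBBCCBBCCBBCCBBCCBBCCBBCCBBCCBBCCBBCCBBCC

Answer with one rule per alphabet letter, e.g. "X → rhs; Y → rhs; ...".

A->DB, B->CC, C->A, D->BB

  step 1 ⇒ step 2: DBBBBB ⇒ BB·CC·CC·CC·CC·CC
    B ↦ CC
    D ↦ BB
  step 0 ⇒ step 1: ADD ⇒ DB·BB·BB
    A ↦ DB
    C ↦ A  (constrained at step 2)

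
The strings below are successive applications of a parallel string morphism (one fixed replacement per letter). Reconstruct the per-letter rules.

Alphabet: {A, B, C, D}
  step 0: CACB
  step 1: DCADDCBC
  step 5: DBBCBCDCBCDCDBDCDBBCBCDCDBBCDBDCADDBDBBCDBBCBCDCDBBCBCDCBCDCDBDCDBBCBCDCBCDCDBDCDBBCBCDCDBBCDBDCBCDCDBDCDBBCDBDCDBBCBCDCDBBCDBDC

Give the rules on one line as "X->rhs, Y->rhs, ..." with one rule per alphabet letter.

  step 0 ⇒ step 1: CACB ⇒ DC·AD·DC·BC
    A ↦ AD
    B ↦ BC
    C ↦ DC
    D ↦ DB  (constrained at step 1)

A->AD, B->BC, C->DC, D->DB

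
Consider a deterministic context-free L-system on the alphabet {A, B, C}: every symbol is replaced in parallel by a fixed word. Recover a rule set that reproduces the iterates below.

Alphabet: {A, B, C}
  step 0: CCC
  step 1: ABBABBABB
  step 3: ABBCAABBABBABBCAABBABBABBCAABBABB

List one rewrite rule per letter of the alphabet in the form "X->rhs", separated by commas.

A->CA, B->C, C->ABB

  step 0 ⇒ step 1: CCC ⇒ ABB·ABB·ABB
    C ↦ ABB
    A ↦ CA  (constrained at step 1)
    B ↦ C  (constrained at step 1)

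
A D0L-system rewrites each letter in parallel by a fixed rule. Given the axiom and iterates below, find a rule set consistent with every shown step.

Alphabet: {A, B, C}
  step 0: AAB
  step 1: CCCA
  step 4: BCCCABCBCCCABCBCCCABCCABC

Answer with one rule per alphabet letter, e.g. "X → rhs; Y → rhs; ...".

A->C, B->CA, C->BC

  step 0 ⇒ step 1: AAB ⇒ C·C·CA
    A ↦ C
    B ↦ CA
    C ↦ BC  (constrained at step 1)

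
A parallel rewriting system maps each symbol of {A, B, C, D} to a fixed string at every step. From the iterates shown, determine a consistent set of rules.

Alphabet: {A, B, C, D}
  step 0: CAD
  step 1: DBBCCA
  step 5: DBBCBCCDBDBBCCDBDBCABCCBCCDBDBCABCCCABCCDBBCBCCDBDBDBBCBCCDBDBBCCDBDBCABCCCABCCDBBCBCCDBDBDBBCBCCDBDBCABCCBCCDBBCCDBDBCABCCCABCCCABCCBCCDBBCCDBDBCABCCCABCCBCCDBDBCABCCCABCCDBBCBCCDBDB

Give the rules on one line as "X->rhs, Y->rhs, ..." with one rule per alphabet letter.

A->BC, B->BCC, C->DB, D->CA

  step 0 ⇒ step 1: CAD ⇒ DB·BC·CA
    A ↦ BC
    C ↦ DB
    D ↦ CA
    B ↦ BCC  (constrained at step 1)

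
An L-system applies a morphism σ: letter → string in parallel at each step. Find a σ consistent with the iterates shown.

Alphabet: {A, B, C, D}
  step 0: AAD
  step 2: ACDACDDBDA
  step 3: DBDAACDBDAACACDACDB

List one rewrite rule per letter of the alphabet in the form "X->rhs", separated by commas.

  step 2 ⇒ step 3: ACDACDDBDA ⇒ DB·DA·AC·DB·DA·AC·AC·D·AC·DB
    A ↦ DB
    B ↦ D
    C ↦ DA
    D ↦ AC

A->DB, B->D, C->DA, D->AC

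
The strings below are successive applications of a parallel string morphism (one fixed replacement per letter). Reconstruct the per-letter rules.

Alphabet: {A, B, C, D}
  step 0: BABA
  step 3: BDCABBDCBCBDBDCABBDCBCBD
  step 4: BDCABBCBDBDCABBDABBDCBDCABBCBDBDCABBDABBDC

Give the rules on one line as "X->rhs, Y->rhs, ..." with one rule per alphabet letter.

A->BC, B->BD, C->AB, D->C

  step 3 ⇒ step 4: BDCABBDCBCBDBDCABBDCBCBD ⇒ BD·C·AB·BC·BD·BD·C·AB·BD·AB·BD·C·BD·C·AB·BC·BD·BD·C·AB·BD·AB·BD·C
    A ↦ BC
    B ↦ BD
    C ↦ AB
    D ↦ C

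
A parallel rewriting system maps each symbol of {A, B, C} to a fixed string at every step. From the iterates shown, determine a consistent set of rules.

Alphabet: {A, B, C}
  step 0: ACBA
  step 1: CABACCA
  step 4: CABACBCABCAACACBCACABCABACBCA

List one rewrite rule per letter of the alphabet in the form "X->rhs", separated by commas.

A->CA, B->AC, C->B

  step 0 ⇒ step 1: ACBA ⇒ CA·B·AC·CA
    A ↦ CA
    B ↦ AC
    C ↦ B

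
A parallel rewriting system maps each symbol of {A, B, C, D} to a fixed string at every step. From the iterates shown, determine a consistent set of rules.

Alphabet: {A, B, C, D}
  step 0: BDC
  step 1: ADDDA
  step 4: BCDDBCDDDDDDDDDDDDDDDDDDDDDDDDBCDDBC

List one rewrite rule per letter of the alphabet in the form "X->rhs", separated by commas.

A->BC, B->A, C->DA, D->DD

  step 0 ⇒ step 1: BDC ⇒ A·DD·DA
    B ↦ A
    C ↦ DA
    D ↦ DD
    A ↦ BC  (constrained at step 1)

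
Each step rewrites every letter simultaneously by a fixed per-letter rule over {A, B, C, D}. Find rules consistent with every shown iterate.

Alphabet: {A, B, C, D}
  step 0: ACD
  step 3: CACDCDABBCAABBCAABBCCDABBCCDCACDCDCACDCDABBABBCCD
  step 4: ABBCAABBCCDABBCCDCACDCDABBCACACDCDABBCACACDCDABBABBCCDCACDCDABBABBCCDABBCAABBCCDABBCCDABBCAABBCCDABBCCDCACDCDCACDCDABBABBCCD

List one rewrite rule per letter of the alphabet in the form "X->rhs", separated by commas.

  step 3 ⇒ step 4: CACDCDABBCAABBCAABBCCDABBCCDCACDCDCACDCDABBABBCCD ⇒ ABB·CA·ABB·CCD·ABB·CCD·CA·CD·CD·ABB·CA·CA·CD·CD·ABB·CA·CA·CD·CD·ABB·ABB·CCD·CA·CD·CD·ABB·ABB·CCD·ABB·CA·ABB·CCD·ABB·CCD·ABB·CA·ABB·CCD·ABB·CCD·CA·CD·CD·CA·CD·CD·ABB·ABB·CCD
    A ↦ CA
    B ↦ CD
    C ↦ ABB
    D ↦ CCD

A->CA, B->CD, C->ABB, D->CCD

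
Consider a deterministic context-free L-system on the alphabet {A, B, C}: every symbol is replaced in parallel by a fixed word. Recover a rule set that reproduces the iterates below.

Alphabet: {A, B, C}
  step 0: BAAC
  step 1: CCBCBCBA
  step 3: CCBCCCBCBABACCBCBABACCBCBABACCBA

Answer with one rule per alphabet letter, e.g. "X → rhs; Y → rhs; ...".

A->BC, B->CC, C->BA

  step 0 ⇒ step 1: BAAC ⇒ CC·BC·BC·BA
    A ↦ BC
    B ↦ CC
    C ↦ BA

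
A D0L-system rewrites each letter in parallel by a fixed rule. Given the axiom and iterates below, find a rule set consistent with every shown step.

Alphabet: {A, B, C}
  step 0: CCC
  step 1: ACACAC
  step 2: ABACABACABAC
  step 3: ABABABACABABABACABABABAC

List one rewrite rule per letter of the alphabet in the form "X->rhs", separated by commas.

A->AB, B->AB, C->AC

  step 2 ⇒ step 3: ABACABACABAC ⇒ AB·AB·AB·AC·AB·AB·AB·AC·AB·AB·AB·AC
    A ↦ AB
    B ↦ AB
    C ↦ AC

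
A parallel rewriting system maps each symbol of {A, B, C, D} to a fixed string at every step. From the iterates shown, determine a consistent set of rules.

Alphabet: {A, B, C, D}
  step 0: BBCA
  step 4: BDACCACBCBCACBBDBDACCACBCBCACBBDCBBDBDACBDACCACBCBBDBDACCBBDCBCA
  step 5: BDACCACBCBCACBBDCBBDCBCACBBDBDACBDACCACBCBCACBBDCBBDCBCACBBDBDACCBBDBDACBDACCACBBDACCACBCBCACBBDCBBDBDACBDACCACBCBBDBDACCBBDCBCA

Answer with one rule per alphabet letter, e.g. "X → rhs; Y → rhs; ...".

A->CA, B->BD, C->CB, D->AC

  step 4 ⇒ step 5: BDACCACBCBCACBBDBDACCACBCBCACBBDCBBDBDACBDACCACBCBBDBDACCBBDCBCA ⇒ BD·AC·CA·CB·CB·CA·CB·BD·CB·BD·CB·CA·CB·BD·BD·AC·BD·AC·CA·CB·CB·CA·CB·BD·CB·BD·CB·CA·CB·BD·BD·AC·CB·BD·BD·AC·BD·AC·CA·CB·BD·AC·CA·CB·CB·CA·CB·BD·CB·BD·BD·AC·BD·AC·CA·CB·CB·BD·BD·AC·CB·BD·CB·CA
    A ↦ CA
    B ↦ BD
    C ↦ CB
    D ↦ AC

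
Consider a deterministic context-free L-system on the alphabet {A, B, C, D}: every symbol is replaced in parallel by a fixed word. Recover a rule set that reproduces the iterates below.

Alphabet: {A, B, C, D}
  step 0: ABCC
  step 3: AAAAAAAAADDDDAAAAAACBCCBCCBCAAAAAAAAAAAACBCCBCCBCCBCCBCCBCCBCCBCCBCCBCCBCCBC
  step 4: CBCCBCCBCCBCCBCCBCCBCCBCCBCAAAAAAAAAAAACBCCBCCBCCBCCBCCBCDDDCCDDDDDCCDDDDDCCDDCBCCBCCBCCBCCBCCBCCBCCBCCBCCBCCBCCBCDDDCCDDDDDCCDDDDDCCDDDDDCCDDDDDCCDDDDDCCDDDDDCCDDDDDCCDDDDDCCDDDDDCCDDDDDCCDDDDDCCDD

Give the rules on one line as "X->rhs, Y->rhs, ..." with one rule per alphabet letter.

  step 3 ⇒ step 4: AAAAAAAAADDDDAAAAAACBCCBCCBCAAAAAAAAAAAACBCCBCCBCCBCCBCCBCCBCCBCCBCCBCCBCCBC ⇒ CBC·CBC·CBC·CBC·CBC·CBC·CBC·CBC·CBC·AAA·AAA·AAA·AAA·CBC·CBC·CBC·CBC·CBC·CBC·DD·DCC·DD·DD·DCC·DD·DD·DCC·DD·CBC·CBC·CBC·CBC·CBC·CBC·CBC·CBC·CBC·CBC·CBC·CBC·DD·DCC·DD·DD·DCC·DD·DD·DCC·DD·DD·DCC·DD·DD·DCC·DD·DD·DCC·DD·DD·DCC·DD·DD·DCC·DD·DD·DCC·DD·DD·DCC·DD·DD·DCC·DD·DD·DCC·DD
    A ↦ CBC
    B ↦ DCC
    C ↦ DD
    D ↦ AAA

A->CBC, B->DCC, C->DD, D->AAA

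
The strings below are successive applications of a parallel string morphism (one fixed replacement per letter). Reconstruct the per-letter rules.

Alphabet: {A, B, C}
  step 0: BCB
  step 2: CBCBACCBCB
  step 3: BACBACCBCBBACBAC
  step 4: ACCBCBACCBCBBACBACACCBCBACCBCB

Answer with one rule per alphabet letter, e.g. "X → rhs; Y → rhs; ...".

  step 3 ⇒ step 4: BACBACCBCBBACBAC ⇒ AC·CBC·B·AC·CBC·B·B·AC·B·AC·AC·CBC·B·AC·CBC·B
    A ↦ CBC
    B ↦ AC
    C ↦ B

A->CBC, B->AC, C->B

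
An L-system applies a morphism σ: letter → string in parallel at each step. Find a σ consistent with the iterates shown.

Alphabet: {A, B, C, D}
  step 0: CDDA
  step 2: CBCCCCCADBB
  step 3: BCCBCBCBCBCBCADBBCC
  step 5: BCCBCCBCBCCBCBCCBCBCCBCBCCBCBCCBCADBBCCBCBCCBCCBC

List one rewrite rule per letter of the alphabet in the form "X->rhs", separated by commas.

  step 2 ⇒ step 3: CBCCCCCADBB ⇒ BC·C·BC·BC·BC·BC·BC·AD·BB·C·C
    A ↦ AD
    B ↦ C
    C ↦ BC
    D ↦ BB

A->AD, B->C, C->BC, D->BB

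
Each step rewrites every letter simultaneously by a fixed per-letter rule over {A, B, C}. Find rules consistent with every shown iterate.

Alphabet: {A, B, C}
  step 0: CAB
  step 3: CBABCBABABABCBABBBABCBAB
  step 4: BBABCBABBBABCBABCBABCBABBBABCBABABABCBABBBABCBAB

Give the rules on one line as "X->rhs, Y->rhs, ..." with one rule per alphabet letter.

A->CB, B->AB, C->BB

  step 3 ⇒ step 4: CBABCBABABABCBABBBABCBAB ⇒ BB·AB·CB·AB·BB·AB·CB·AB·CB·AB·CB·AB·BB·AB·CB·AB·AB·AB·CB·AB·BB·AB·CB·AB
    A ↦ CB
    B ↦ AB
    C ↦ BB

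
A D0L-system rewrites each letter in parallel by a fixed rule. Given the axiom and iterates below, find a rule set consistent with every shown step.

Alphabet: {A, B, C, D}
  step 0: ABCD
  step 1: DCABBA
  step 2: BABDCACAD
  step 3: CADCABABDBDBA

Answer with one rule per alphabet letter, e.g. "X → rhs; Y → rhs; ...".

  step 2 ⇒ step 3: BABDCACAD ⇒ CA·D·CA·BA·B·D·B·D·BA
    A ↦ D
    B ↦ CA
    C ↦ B
    D ↦ BA

A->D, B->CA, C->B, D->BA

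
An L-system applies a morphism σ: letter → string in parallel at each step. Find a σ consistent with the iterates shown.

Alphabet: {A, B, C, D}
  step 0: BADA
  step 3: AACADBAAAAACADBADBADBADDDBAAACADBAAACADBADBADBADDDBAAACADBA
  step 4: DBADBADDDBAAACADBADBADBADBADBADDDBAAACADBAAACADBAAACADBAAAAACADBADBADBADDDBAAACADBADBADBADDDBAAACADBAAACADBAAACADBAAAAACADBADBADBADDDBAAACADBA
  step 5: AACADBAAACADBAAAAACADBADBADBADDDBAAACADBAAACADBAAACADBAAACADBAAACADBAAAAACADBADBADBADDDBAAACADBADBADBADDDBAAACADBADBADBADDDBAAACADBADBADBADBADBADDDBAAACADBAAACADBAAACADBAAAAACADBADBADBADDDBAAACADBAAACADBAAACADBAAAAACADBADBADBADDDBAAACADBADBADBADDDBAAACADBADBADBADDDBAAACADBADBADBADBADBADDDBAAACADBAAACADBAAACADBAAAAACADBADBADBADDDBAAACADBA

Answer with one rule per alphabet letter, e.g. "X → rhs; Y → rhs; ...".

A->DBA, B->ACA, C->DD, D->A

  step 4 ⇒ step 5: DBADBADDDBAAACADBADBADBADBADBADDDBAAACADBAAACADBAAACADBAAAAACADBADBADBADDDBAAACADBADBADBADDDBAAACADBAAACADBAAACADBAAAAACADBADBADBADDDBAAACADBA ⇒ A·ACA·DBA·A·ACA·DBA·A·A·A·ACA·DBA·DBA·DBA·DD·DBA·A·ACA·DBA·A·ACA·DBA·A·ACA·DBA·A·ACA·DBA·A·ACA·DBA·A·A·A·ACA·DBA·DBA·DBA·DD·DBA·A·ACA·DBA·DBA·DBA·DD·DBA·A·ACA·DBA·DBA·DBA·DD·DBA·A·ACA·DBA·DBA·DBA·DBA·DBA·DD·DBA·A·ACA·DBA·A·ACA·DBA·A·ACA·DBA·A·A·A·ACA·DBA·DBA·DBA·DD·DBA·A·ACA·DBA·A·ACA·DBA·A·ACA·DBA·A·A·A·ACA·DBA·DBA·DBA·DD·DBA·A·ACA·DBA·DBA·DBA·DD·DBA·A·ACA·DBA·DBA·DBA·DD·DBA·A·ACA·DBA·DBA·DBA·DBA·DBA·DD·DBA·A·ACA·DBA·A·ACA·DBA·A·ACA·DBA·A·A·A·ACA·DBA·DBA·DBA·DD·DBA·A·ACA·DBA
    A ↦ DBA
    B ↦ ACA
    C ↦ DD
    D ↦ A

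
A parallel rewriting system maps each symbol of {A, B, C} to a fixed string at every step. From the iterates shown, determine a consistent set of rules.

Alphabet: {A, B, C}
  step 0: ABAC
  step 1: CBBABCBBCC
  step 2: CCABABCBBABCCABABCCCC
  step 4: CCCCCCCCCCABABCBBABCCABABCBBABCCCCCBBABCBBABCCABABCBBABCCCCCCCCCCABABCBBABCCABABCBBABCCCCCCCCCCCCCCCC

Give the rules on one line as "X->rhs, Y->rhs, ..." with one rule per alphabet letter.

A->CBB, B->AB, C->CC

  step 1 ⇒ step 2: CBBABCBBCC ⇒ CC·AB·AB·CBB·AB·CC·AB·AB·CC·CC
    A ↦ CBB
    B ↦ AB
    C ↦ CC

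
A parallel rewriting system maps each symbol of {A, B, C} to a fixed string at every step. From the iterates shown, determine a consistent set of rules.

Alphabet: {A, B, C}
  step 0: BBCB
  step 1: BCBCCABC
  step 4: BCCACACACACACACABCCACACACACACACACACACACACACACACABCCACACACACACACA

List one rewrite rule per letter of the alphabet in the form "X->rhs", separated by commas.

A->CA, B->BC, C->CA

  step 0 ⇒ step 1: BBCB ⇒ BC·BC·CA·BC
    B ↦ BC
    C ↦ CA
    A ↦ CA  (constrained at step 1)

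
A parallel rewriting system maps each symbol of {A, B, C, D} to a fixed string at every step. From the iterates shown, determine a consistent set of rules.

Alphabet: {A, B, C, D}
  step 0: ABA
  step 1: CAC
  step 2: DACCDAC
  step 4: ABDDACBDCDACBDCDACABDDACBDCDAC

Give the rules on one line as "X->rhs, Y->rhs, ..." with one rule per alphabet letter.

  step 1 ⇒ step 2: CAC ⇒ DAC·C·DAC
    A ↦ C
    C ↦ DAC
  step 0 ⇒ step 1: ABA ⇒ C·A·C
    B ↦ A
    D ↦ BD  (constrained at step 2)

A->C, B->A, C->DAC, D->BD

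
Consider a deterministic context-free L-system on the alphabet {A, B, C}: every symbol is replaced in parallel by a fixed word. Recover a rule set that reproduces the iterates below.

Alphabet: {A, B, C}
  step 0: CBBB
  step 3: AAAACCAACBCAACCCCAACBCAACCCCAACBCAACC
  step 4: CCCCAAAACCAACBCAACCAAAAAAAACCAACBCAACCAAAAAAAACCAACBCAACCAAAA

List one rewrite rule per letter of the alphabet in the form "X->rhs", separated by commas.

A->C, B->CBC, C->AA

  step 3 ⇒ step 4: AAAACCAACBCAACCCCAACBCAACCCCAACBCAACC ⇒ C·C·C·C·AA·AA·C·C·AA·CBC·AA·C·C·AA·AA·AA·AA·C·C·AA·CBC·AA·C·C·AA·AA·AA·AA·C·C·AA·CBC·AA·C·C·AA·AA
    A ↦ C
    B ↦ CBC
    C ↦ AA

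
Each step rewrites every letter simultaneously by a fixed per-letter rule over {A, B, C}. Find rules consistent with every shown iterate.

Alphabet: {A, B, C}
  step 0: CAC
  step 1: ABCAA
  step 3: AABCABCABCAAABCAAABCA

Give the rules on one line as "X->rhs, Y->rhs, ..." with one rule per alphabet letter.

A->BCA, B->A, C->A

  step 0 ⇒ step 1: CAC ⇒ A·BCA·A
    A ↦ BCA
    C ↦ A
    B ↦ A  (constrained at step 1)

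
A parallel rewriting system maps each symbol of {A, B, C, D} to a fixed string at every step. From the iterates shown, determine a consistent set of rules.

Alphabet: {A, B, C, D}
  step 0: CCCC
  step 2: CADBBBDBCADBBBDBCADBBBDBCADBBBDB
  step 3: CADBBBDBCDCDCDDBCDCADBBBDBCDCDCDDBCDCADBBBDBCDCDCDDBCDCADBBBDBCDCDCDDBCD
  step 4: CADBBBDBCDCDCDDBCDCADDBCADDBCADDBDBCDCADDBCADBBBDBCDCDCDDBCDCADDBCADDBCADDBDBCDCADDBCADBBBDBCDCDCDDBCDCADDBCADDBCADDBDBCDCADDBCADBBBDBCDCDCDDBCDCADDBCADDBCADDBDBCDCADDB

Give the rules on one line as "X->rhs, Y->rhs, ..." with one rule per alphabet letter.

A->BBB, B->CD, C->CAD, D->DB

  step 3 ⇒ step 4: CADBBBDBCDCDCDDBCDCADBBBDBCDCDCDDBCDCADBBBDBCDCDCDDBCDCADBBBDBCDCDCDDBCD ⇒ CAD·BBB·DB·CD·CD·CD·DB·CD·CAD·DB·CAD·DB·CAD·DB·DB·CD·CAD·DB·CAD·BBB·DB·CD·CD·CD·DB·CD·CAD·DB·CAD·DB·CAD·DB·DB·CD·CAD·DB·CAD·BBB·DB·CD·CD·CD·DB·CD·CAD·DB·CAD·DB·CAD·DB·DB·CD·CAD·DB·CAD·BBB·DB·CD·CD·CD·DB·CD·CAD·DB·CAD·DB·CAD·DB·DB·CD·CAD·DB
    A ↦ BBB
    B ↦ CD
    C ↦ CAD
    D ↦ DB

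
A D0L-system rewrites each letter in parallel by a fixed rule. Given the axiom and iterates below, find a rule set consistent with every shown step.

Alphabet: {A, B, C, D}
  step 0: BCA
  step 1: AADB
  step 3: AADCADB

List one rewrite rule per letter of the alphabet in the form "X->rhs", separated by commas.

  step 0 ⇒ step 1: BCA ⇒ A·AD·B
    A ↦ B
    B ↦ A
    C ↦ AD
    D ↦ DC  (constrained at step 1)

A->B, B->A, C->AD, D->DC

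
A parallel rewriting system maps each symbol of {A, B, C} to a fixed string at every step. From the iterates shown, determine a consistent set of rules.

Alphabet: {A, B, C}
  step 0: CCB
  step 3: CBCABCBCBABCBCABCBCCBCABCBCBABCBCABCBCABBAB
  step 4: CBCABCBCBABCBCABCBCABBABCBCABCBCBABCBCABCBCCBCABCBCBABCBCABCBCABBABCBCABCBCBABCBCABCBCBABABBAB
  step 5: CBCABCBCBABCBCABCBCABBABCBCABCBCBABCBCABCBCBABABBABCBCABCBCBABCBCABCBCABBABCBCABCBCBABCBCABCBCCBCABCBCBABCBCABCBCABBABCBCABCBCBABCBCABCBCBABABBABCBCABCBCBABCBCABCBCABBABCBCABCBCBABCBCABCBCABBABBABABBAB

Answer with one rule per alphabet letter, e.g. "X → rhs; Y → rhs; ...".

A->B, B->AB, C->CBC

  step 4 ⇒ step 5: CBCABCBCBABCBCABCBCABBABCBCABCBCBABCBCABCBCCBCABCBCBABCBCABCBCABBABCBCABCBCBABCBCABCBCBABABBAB ⇒ CBC·AB·CBC·B·AB·CBC·AB·CBC·AB·B·AB·CBC·AB·CBC·B·AB·CBC·AB·CBC·B·AB·AB·B·AB·CBC·AB·CBC·B·AB·CBC·AB·CBC·AB·B·AB·CBC·AB·CBC·B·AB·CBC·AB·CBC·CBC·AB·CBC·B·AB·CBC·AB·CBC·AB·B·AB·CBC·AB·CBC·B·AB·CBC·AB·CBC·B·AB·AB·B·AB·CBC·AB·CBC·B·AB·CBC·AB·CBC·AB·B·AB·CBC·AB·CBC·B·AB·CBC·AB·CBC·AB·B·AB·B·AB·AB·B·AB
    A ↦ B
    B ↦ AB
    C ↦ CBC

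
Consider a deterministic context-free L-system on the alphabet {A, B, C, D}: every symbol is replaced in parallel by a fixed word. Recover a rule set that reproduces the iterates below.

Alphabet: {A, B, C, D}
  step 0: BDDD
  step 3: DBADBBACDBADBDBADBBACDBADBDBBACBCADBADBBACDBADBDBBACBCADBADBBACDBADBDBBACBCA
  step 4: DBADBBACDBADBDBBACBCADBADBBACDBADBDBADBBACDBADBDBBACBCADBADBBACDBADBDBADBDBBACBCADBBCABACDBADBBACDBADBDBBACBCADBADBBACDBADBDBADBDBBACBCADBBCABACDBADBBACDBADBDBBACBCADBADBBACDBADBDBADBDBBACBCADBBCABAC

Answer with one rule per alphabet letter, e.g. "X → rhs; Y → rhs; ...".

  step 3 ⇒ step 4: DBADBBACDBADBDBADBBACDBADBDBBACBCADBADBBACDBADBDBBACBCADBADBBACDBADBDBBACBCA ⇒ DBA·DB·BAC·DBA·DB·DB·BAC·BCA·DBA·DB·BAC·DBA·DB·DBA·DB·BAC·DBA·DB·DB·BAC·BCA·DBA·DB·BAC·DBA·DB·DBA·DB·DB·BAC·BCA·DB·BCA·BAC·DBA·DB·BAC·DBA·DB·DB·BAC·BCA·DBA·DB·BAC·DBA·DB·DBA·DB·DB·BAC·BCA·DB·BCA·BAC·DBA·DB·BAC·DBA·DB·DB·BAC·BCA·DBA·DB·BAC·DBA·DB·DBA·DB·DB·BAC·BCA·DB·BCA·BAC
    A ↦ BAC
    B ↦ DB
    C ↦ BCA
    D ↦ DBA

A->BAC, B->DB, C->BCA, D->DBA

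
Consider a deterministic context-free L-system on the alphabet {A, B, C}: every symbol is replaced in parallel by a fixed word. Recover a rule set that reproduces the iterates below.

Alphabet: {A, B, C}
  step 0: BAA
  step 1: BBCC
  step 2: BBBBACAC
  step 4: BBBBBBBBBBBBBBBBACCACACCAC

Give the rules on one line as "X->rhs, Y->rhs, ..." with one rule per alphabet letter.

  step 1 ⇒ step 2: BBCC ⇒ BB·BB·AC·AC
    B ↦ BB
    C ↦ AC
  step 0 ⇒ step 1: BAA ⇒ BB·C·C
    A ↦ C

A->C, B->BB, C->AC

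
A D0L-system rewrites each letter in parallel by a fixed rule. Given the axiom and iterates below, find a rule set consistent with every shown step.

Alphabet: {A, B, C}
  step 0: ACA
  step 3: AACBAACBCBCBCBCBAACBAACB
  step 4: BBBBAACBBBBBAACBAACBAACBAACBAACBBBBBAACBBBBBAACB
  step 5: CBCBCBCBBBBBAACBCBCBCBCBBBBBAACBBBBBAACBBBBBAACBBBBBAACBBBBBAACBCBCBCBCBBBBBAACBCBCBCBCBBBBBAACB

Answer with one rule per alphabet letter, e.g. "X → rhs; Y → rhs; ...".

A->BB, B->CB, C->AA

  step 4 ⇒ step 5: BBBBAACBBBBBAACBAACBAACBAACBAACBBBBBAACBBBBBAACB ⇒ CB·CB·CB·CB·BB·BB·AA·CB·CB·CB·CB·CB·BB·BB·AA·CB·BB·BB·AA·CB·BB·BB·AA·CB·BB·BB·AA·CB·BB·BB·AA·CB·CB·CB·CB·CB·BB·BB·AA·CB·CB·CB·CB·CB·BB·BB·AA·CB
    A ↦ BB
    B ↦ CB
    C ↦ AA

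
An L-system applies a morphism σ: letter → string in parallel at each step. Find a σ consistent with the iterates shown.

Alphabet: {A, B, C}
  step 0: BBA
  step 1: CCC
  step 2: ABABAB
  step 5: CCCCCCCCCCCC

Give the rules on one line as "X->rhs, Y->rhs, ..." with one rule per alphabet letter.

A->C, B->C, C->AB

  step 1 ⇒ step 2: CCC ⇒ AB·AB·AB
    C ↦ AB
  step 0 ⇒ step 1: BBA ⇒ C·C·C
    A ↦ C
  step 0 ⇒ step 1: BBA ⇒ C·C·C
    B ↦ C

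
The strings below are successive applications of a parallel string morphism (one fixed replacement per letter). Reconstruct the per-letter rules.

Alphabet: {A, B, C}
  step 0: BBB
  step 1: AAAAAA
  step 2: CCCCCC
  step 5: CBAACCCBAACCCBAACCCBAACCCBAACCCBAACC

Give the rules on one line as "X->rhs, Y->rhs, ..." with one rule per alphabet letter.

A->C, B->AA, C->CB

  step 1 ⇒ step 2: AAAAAA ⇒ C·C·C·C·C·C
    A ↦ C
  step 0 ⇒ step 1: BBB ⇒ AA·AA·AA
    B ↦ AA
    C ↦ CB  (constrained at step 2)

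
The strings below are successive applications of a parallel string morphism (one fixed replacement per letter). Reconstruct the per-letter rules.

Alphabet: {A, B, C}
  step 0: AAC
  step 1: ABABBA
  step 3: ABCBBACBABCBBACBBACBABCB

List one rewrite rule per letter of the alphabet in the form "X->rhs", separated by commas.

A->AB, B->CB, C->BA

  step 0 ⇒ step 1: AAC ⇒ AB·AB·BA
    A ↦ AB
    C ↦ BA
    B ↦ CB  (constrained at step 1)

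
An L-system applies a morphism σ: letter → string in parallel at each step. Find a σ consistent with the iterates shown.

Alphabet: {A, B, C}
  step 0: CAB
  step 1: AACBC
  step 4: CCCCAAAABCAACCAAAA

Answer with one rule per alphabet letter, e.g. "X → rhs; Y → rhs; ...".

  step 0 ⇒ step 1: CAB ⇒ AA·C·BC
    A ↦ C
    B ↦ BC
    C ↦ AA

A->C, B->BC, C->AA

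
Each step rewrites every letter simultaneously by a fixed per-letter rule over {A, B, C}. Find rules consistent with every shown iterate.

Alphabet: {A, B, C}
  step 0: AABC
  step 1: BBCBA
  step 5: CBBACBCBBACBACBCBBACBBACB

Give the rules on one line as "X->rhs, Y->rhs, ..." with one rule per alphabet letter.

A->B, B->CB, C->A

  step 0 ⇒ step 1: AABC ⇒ B·B·CB·A
    A ↦ B
    B ↦ CB
    C ↦ A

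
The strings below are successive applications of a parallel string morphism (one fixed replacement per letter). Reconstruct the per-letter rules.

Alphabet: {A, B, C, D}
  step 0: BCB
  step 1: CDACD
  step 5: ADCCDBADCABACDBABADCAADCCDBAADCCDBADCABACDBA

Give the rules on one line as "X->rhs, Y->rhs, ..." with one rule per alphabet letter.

  step 0 ⇒ step 1: BCB ⇒ CD·A·CD
    B ↦ CD
    C ↦ A
    A ↦ BA  (constrained at step 1)
    D ↦ DC  (constrained at step 1)

A->BA, B->CD, C->A, D->DC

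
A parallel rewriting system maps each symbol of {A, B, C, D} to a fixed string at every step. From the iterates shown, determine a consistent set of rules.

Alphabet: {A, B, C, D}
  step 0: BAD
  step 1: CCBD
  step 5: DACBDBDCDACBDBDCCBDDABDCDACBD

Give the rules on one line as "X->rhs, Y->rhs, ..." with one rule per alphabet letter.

  step 0 ⇒ step 1: BAD ⇒ C·C·BD
    A ↦ C
    B ↦ C
    D ↦ BD
    C ↦ DA  (constrained at step 1)

A->C, B->C, C->DA, D->BD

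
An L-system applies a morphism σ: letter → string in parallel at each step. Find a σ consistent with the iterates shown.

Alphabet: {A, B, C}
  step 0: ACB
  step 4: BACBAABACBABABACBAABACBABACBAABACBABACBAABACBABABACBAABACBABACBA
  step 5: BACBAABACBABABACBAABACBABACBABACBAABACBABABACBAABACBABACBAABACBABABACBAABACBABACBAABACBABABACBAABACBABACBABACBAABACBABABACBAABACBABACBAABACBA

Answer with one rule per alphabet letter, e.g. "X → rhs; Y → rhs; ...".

A->BA, B->BAC, C->A

  step 4 ⇒ step 5: BACBAABACBABABACBAABACBABACBAABACBABACBAABACBABABACBAABACBABACBA ⇒ BAC·BA·A·BAC·BA·BA·BAC·BA·A·BAC·BA·BAC·BA·BAC·BA·A·BAC·BA·BA·BAC·BA·A·BAC·BA·BAC·BA·A·BAC·BA·BA·BAC·BA·A·BAC·BA·BAC·BA·A·BAC·BA·BA·BAC·BA·A·BAC·BA·BAC·BA·BAC·BA·A·BAC·BA·BA·BAC·BA·A·BAC·BA·BAC·BA·A·BAC·BA
    A ↦ BA
    B ↦ BAC
    C ↦ A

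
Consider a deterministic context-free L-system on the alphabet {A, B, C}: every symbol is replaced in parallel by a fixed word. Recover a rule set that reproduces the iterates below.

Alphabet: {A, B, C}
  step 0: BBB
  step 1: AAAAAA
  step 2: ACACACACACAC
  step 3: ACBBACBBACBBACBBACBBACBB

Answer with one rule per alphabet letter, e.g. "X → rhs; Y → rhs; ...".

  step 2 ⇒ step 3: ACACACACACAC ⇒ AC·BB·AC·BB·AC·BB·AC·BB·AC·BB·AC·BB
    A ↦ AC
    C ↦ BB
  step 0 ⇒ step 1: BBB ⇒ AA·AA·AA
    B ↦ AA

A->AC, B->AA, C->BB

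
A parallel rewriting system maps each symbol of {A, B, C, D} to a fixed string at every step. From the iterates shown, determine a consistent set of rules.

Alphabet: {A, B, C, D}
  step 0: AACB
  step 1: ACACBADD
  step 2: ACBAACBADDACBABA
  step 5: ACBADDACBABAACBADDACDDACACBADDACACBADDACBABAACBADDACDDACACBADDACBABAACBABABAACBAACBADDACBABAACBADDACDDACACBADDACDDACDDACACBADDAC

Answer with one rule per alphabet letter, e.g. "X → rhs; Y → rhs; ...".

A->AC, B->DD, C->BA, D->BA

  step 1 ⇒ step 2: ACACBADD ⇒ AC·BA·AC·BA·DD·AC·BA·BA
    A ↦ AC
    B ↦ DD
    C ↦ BA
    D ↦ BA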